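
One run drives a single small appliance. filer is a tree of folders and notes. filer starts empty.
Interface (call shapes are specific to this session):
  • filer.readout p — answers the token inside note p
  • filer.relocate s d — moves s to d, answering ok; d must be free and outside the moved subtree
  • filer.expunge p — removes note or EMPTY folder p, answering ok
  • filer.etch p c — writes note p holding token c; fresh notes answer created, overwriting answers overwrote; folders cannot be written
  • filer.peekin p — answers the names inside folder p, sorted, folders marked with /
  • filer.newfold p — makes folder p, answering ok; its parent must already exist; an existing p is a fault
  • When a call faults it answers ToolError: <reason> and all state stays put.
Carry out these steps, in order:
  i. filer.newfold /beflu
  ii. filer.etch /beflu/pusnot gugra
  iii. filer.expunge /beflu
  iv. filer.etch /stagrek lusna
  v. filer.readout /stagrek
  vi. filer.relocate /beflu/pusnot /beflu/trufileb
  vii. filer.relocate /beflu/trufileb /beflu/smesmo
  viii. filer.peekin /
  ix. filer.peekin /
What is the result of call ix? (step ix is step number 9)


> filer.newfold p: /beflu
= ok
> filer.etch p: /beflu/pusnot c: gugra
= created
> filer.expunge p: /beflu
= ToolError: not empty
> filer.etch p: /stagrek c: lusna
= created
> filer.readout p: /stagrek
= lusna
> filer.relocate s: /beflu/pusnot d: /beflu/trufileb
= ok
> filer.relocate s: /beflu/trufileb d: /beflu/smesmo
= ok
> filer.peekin p: /
= [beflu/, stagrek]
> filer.peekin p: /
= [beflu/, stagrek]

Answer: [beflu/, stagrek]


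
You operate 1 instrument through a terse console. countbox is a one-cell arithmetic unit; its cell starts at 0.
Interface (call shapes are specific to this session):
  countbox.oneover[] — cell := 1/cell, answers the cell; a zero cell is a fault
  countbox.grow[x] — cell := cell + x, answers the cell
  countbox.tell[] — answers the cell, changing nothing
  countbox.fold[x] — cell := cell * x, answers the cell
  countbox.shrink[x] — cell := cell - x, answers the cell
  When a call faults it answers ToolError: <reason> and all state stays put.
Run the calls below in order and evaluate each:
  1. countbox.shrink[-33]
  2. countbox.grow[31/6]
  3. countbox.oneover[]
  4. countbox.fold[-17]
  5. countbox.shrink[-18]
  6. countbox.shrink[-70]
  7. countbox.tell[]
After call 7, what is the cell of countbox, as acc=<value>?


Answer: acc=20050/229

Derivation:
Now I run countbox.shrink passing x→-33, and observe 33.
I try countbox.grow passing x→31/6, → 229/6.
I use countbox.oneover(), and get 6/229.
Invoking countbox.fold passing x→-17, and see -102/229.
I use countbox.shrink passing x→-18, giving 4020/229.
I call countbox.shrink passing x→-70, and see 20050/229.
Now I run countbox.tell, giving 20050/229.


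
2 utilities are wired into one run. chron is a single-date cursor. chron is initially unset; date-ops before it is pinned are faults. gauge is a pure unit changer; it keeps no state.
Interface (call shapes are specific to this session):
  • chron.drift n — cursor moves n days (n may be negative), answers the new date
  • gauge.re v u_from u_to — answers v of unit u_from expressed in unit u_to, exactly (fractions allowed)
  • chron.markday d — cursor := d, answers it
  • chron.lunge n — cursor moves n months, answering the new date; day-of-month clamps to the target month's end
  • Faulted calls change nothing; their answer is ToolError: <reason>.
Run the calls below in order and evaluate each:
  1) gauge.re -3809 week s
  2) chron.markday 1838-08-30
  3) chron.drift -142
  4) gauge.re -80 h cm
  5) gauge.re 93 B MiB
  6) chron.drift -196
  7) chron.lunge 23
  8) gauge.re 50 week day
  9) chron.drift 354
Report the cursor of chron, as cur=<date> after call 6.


// re(v=-3809, u_from=week, u_to=s) : -2303683200
// markday(d=1838-08-30) : 1838-08-30
// drift(n=-142) : 1838-04-10
// re(v=-80, u_from=h, u_to=cm) : ToolError: incompatible units
// re(v=93, u_from=B, u_to=MiB) : 93/1048576
// drift(n=-196) : 1837-09-26
// lunge(n=23) : 1839-08-26
// re(v=50, u_from=week, u_to=day) : 350
// drift(n=354) : 1840-08-14

Answer: cur=1837-09-26


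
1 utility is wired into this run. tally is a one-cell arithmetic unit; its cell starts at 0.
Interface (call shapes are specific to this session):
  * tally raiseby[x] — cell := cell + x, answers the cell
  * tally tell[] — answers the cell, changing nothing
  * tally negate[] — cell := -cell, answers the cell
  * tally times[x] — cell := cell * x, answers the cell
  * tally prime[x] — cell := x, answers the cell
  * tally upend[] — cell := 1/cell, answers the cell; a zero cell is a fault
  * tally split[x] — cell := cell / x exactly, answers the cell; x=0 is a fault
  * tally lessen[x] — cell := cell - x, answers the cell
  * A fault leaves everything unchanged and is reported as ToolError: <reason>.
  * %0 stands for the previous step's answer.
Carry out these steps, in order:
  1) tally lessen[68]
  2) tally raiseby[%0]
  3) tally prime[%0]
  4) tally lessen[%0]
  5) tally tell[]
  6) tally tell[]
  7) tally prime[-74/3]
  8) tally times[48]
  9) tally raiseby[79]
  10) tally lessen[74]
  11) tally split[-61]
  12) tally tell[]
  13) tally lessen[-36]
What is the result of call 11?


Answer: 1179/61

Derivation:
>>> tally lessen x='68'
  -68
>>> tally raiseby x='%0'
  -136
>>> tally prime x='%0'
  -136
>>> tally lessen x='%0'
  0
>>> tally tell
  0
>>> tally tell
  0
>>> tally prime x='-74/3'
  -74/3
>>> tally times x='48'
  -1184
>>> tally raiseby x='79'
  -1105
>>> tally lessen x='74'
  -1179
>>> tally split x='-61'
  1179/61
>>> tally tell
  1179/61
>>> tally lessen x='-36'
  3375/61


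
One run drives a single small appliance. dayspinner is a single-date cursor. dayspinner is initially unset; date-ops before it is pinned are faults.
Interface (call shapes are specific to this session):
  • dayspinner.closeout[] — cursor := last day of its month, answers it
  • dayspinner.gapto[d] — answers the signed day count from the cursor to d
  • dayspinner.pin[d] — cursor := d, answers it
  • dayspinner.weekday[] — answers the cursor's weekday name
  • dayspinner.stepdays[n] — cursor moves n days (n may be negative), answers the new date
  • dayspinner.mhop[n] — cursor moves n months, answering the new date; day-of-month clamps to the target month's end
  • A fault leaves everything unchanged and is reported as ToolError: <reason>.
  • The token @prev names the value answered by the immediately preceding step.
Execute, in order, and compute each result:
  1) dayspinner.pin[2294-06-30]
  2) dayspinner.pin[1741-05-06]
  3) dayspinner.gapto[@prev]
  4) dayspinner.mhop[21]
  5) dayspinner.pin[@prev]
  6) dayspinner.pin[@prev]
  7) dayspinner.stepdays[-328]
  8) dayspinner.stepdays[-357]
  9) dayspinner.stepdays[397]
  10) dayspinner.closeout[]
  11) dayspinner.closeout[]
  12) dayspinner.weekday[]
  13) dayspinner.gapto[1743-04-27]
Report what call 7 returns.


>>> dayspinner.pin d='2294-06-30'
[out] 2294-06-30
>>> dayspinner.pin d='1741-05-06'
[out] 1741-05-06
>>> dayspinner.gapto d='@prev'
[out] 0
>>> dayspinner.mhop n='21'
[out] 1743-02-06
>>> dayspinner.pin d='@prev'
[out] 1743-02-06
>>> dayspinner.pin d='@prev'
[out] 1743-02-06
>>> dayspinner.stepdays n='-328'
[out] 1742-03-15
>>> dayspinner.stepdays n='-357'
[out] 1741-03-23
>>> dayspinner.stepdays n='397'
[out] 1742-04-24
>>> dayspinner.closeout
[out] 1742-04-30
>>> dayspinner.closeout
[out] 1742-04-30
>>> dayspinner.weekday
[out] Monday
>>> dayspinner.gapto d='1743-04-27'
[out] 362

Answer: 1742-03-15


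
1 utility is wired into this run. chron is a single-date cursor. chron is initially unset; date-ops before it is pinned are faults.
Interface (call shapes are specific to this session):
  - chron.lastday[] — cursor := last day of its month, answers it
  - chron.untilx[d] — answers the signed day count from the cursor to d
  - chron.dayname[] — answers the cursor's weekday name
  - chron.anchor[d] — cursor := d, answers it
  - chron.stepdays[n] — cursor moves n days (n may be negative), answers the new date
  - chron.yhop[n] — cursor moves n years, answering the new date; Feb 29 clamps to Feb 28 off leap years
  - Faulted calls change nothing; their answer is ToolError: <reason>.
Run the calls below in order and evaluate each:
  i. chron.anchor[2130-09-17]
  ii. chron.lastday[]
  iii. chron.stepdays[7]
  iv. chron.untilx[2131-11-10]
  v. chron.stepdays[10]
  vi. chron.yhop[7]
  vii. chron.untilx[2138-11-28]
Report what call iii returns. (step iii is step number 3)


Answer: 2130-10-07

Derivation:
>>> chron.anchor d: 2130-09-17
  2130-09-17
>>> chron.lastday
  2130-09-30
>>> chron.stepdays n: 7
  2130-10-07
>>> chron.untilx d: 2131-11-10
  399
>>> chron.stepdays n: 10
  2130-10-17
>>> chron.yhop n: 7
  2137-10-17
>>> chron.untilx d: 2138-11-28
  407


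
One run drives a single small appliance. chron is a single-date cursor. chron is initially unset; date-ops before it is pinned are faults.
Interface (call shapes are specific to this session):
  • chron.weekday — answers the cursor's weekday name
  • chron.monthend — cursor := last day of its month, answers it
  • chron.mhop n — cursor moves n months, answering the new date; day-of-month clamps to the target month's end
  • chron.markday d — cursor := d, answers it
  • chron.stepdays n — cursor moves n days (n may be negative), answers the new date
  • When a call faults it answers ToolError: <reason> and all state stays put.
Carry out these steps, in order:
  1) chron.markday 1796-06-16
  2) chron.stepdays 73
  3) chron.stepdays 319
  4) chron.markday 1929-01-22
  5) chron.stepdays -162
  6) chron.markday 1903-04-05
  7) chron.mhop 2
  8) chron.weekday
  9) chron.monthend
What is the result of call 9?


Answer: 1903-06-30

Derivation:
% chron.markday d→1796-06-16
:: 1796-06-16
% chron.stepdays n→73
:: 1796-08-28
% chron.stepdays n→319
:: 1797-07-13
% chron.markday d→1929-01-22
:: 1929-01-22
% chron.stepdays n→-162
:: 1928-08-13
% chron.markday d→1903-04-05
:: 1903-04-05
% chron.mhop n→2
:: 1903-06-05
% chron.weekday
:: Friday
% chron.monthend
:: 1903-06-30


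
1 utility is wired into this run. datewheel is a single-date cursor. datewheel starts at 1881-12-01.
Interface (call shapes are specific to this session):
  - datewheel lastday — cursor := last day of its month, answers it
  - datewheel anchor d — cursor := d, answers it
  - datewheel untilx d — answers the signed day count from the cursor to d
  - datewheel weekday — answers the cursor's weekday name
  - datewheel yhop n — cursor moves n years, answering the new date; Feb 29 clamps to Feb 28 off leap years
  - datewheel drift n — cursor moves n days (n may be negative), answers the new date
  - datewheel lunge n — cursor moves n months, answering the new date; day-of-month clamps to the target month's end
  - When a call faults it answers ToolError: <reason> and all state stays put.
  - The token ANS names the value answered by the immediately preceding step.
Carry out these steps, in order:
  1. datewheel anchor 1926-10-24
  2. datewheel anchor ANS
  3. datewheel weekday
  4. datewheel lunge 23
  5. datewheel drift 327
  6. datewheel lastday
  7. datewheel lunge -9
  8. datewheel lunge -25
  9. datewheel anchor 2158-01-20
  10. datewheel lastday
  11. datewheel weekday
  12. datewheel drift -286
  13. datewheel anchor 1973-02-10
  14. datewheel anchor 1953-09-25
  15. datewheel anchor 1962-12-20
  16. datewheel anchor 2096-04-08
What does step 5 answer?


Answer: 1929-08-17

Derivation:
I invoke datewheel anchor using d: 1926-10-24, — result: 1926-10-24.
I run datewheel anchor using d: ANS: 1926-10-24.
Now I run datewheel weekday(), and observe Sunday.
Calling datewheel lunge using n: 23, — result: 1928-09-24.
I invoke datewheel drift using n: 327, giving 1929-08-17.
Next I call datewheel lastday, and get 1929-08-31.
I run datewheel lunge using n: -9: 1928-11-30.
I try datewheel lunge using n: -25: 1926-10-30.
I invoke datewheel anchor using d: 2158-01-20, and observe 2158-01-20.
Invoking datewheel lastday(), yielding 2158-01-31.
I use datewheel weekday(), and observe Tuesday.
I invoke datewheel drift using n: -286, which returns 2157-04-20.
I run datewheel anchor using d: 1973-02-10, and see 1973-02-10.
Invoking datewheel anchor using d: 1953-09-25, and observe 1953-09-25.
Calling datewheel anchor using d: 1962-12-20, and get 1962-12-20.
Then datewheel anchor using d: 2096-04-08: 2096-04-08.


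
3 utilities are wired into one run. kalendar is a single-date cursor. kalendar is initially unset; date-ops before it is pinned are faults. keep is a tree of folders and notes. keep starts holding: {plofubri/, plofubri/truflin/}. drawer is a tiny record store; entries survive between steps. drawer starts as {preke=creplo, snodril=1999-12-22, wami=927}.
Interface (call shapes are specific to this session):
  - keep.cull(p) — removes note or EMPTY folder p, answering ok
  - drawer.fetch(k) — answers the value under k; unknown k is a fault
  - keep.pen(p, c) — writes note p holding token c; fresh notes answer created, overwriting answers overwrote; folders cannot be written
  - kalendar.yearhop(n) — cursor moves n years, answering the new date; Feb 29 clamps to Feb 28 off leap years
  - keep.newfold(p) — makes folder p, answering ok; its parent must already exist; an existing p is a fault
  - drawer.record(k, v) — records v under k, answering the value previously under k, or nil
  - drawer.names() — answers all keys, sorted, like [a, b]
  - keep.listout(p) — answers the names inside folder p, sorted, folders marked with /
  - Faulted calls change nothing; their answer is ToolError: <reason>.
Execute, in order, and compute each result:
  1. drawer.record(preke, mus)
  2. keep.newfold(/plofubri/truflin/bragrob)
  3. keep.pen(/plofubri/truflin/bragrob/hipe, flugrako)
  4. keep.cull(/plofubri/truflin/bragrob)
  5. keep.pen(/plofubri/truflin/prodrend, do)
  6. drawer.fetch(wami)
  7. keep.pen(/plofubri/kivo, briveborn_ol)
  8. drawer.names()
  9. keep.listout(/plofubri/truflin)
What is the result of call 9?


Answer: [bragrob/, prodrend]

Derivation:
CALL drawer.record[k='preke'; v='mus']
RET  creplo
CALL keep.newfold[p='/plofubri/truflin/bragrob']
RET  ok
CALL keep.pen[p='/plofubri/truflin/bragrob/hipe'; c='flugrako']
RET  created
CALL keep.cull[p='/plofubri/truflin/bragrob']
RET  ToolError: not empty
CALL keep.pen[p='/plofubri/truflin/prodrend'; c='do']
RET  created
CALL drawer.fetch[k='wami']
RET  927
CALL keep.pen[p='/plofubri/kivo'; c='briveborn_ol']
RET  created
CALL drawer.names[]
RET  [preke, snodril, wami]
CALL keep.listout[p='/plofubri/truflin']
RET  [bragrob/, prodrend]


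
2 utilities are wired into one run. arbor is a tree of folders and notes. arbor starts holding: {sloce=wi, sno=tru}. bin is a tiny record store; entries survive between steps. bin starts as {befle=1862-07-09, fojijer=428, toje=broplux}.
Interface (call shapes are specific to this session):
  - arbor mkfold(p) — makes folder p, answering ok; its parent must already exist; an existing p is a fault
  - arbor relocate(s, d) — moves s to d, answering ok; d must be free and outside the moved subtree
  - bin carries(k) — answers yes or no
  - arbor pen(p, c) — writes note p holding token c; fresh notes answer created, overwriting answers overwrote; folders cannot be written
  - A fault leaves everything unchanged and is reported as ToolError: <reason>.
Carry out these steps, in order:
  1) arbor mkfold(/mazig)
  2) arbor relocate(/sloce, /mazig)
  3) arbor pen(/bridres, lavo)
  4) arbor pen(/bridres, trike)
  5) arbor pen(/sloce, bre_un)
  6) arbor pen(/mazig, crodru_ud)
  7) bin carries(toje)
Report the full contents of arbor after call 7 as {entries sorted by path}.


Answer: {bridres=trike, mazig/, sloce=bre_un, sno=tru}

Derivation:
→ arbor mkfold(p→/mazig)
← ok
→ arbor relocate(s→/sloce, d→/mazig)
← ToolError: exists
→ arbor pen(p→/bridres, c→lavo)
← created
→ arbor pen(p→/bridres, c→trike)
← overwrote
→ arbor pen(p→/sloce, c→bre_un)
← overwrote
→ arbor pen(p→/mazig, c→crodru_ud)
← ToolError: is a directory
→ bin carries(k→toje)
← yes


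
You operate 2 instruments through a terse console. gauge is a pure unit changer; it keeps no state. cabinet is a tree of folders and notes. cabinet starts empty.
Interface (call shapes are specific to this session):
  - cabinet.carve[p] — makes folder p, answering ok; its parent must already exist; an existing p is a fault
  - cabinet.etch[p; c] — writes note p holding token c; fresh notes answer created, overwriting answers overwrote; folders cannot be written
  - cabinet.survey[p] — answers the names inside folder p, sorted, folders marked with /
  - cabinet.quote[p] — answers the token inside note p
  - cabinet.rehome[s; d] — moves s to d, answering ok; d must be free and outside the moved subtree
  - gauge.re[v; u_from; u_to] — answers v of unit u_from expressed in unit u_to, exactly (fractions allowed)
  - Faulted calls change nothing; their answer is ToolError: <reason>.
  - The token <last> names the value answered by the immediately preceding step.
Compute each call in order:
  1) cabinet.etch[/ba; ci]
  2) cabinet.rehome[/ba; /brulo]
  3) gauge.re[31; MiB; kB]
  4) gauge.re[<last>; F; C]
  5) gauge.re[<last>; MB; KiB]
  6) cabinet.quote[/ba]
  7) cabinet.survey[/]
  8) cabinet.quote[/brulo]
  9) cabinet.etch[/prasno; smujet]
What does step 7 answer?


==> cabinet.etch(p: /ba, c: ci)
<== created
==> cabinet.rehome(s: /ba, d: /brulo)
<== ok
==> gauge.re(v: 31, u_from: MiB, u_to: kB)
<== 4063232/125
==> gauge.re(v: <last>, u_from: F, u_to: C)
<== 4059232/225
==> gauge.re(v: <last>, u_from: MB, u_to: KiB)
<== 158563750/9
==> cabinet.quote(p: /ba)
<== ToolError: not found
==> cabinet.survey(p: /)
<== [brulo]
==> cabinet.quote(p: /brulo)
<== ci
==> cabinet.etch(p: /prasno, c: smujet)
<== created

Answer: [brulo]


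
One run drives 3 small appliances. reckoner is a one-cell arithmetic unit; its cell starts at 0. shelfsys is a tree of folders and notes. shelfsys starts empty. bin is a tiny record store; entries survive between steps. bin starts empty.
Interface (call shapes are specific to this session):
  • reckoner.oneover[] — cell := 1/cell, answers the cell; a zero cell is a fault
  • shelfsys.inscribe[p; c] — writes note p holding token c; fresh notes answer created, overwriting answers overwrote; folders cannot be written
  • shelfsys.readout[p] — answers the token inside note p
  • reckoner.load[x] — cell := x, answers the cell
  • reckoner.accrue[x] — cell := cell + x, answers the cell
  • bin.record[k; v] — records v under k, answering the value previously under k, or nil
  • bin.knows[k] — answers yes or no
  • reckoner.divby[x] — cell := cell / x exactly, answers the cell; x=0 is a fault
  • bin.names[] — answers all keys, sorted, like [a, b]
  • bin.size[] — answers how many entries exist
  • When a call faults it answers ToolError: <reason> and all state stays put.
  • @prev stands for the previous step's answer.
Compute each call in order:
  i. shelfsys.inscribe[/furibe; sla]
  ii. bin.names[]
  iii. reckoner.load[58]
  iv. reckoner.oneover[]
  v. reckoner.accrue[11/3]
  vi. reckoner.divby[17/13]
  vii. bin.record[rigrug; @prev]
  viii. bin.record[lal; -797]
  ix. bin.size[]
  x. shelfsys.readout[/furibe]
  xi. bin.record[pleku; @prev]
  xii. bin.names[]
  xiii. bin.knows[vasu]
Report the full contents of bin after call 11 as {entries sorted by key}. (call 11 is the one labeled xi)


Answer: {lal=-797, pleku=sla, rigrug=8333/2958}

Derivation:
I call shelfsys.inscribe with p=/furibe, c=sla, and see created.
I invoke bin.names, → [].
Invoking reckoner.load with x=58, and see 58.
Now I run reckoner.oneover, — result: 1/58.
I try reckoner.accrue with x=11/3, — result: 641/174.
Now I run reckoner.divby with x=17/13: 8333/2958.
Now I run bin.record with k=rigrug, v=@prev, yielding nil.
I try bin.record with k=lal, v=-797, → nil.
Next I call bin.size, yielding 2.
Next I call shelfsys.readout with p=/furibe, — result: sla.
Now I run bin.record with k=pleku, v=@prev, and get nil.
I call bin.names(): [lal, pleku, rigrug].
Calling bin.knows with k=vasu, yielding no.


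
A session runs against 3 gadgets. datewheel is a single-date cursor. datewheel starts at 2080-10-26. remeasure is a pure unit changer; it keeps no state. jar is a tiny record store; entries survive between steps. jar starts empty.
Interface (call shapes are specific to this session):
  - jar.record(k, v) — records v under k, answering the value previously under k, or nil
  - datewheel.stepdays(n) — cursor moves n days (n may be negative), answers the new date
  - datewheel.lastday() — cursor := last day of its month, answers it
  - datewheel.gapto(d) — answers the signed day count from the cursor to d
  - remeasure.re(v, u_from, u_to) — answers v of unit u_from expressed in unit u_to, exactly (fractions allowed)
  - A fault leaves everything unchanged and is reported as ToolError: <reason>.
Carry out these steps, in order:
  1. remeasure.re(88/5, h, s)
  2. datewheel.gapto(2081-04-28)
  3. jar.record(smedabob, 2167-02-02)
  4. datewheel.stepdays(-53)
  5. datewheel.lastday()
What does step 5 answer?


[in] remeasure.re v=88/5 u_from=h u_to=s
:: 63360
[in] datewheel.gapto d=2081-04-28
:: 184
[in] jar.record k=smedabob v=2167-02-02
:: nil
[in] datewheel.stepdays n=-53
:: 2080-09-03
[in] datewheel.lastday
:: 2080-09-30

Answer: 2080-09-30


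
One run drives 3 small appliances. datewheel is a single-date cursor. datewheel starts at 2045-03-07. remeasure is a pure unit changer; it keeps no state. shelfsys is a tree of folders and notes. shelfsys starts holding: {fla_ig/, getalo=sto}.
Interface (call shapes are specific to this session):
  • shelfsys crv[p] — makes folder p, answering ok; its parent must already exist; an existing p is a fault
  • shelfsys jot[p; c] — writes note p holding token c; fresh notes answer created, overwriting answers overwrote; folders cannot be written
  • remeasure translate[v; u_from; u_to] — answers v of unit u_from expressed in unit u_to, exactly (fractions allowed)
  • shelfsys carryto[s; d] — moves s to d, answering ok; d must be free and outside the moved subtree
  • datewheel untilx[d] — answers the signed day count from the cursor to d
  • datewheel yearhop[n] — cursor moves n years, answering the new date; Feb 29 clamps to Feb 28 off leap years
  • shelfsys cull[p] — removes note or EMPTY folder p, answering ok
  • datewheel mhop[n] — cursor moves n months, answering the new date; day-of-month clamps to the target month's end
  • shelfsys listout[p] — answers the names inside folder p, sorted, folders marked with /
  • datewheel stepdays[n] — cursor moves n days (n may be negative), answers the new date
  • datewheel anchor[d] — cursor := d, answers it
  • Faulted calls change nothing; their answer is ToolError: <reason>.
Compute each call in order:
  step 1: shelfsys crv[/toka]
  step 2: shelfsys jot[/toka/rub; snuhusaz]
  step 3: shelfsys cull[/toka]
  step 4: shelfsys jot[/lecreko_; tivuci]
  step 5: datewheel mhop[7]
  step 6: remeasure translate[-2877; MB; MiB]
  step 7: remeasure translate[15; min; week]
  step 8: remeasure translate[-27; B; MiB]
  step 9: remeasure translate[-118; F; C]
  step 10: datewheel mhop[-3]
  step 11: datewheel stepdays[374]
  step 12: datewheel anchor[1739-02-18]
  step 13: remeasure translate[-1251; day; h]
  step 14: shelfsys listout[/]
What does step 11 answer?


Answer: 2046-07-16

Derivation:
$ shelfsys crv p='/toka'
= ok
$ shelfsys jot p='/toka/rub' c='snuhusaz'
= created
$ shelfsys cull p='/toka'
= ToolError: not empty
$ shelfsys jot p='/lecreko_' c='tivuci'
= created
$ datewheel mhop n='7'
= 2045-10-07
$ remeasure translate v='-2877' u_from='MB' u_to='MiB'
= -44953125/16384
$ remeasure translate v='15' u_from='min' u_to='week'
= 1/672
$ remeasure translate v='-27' u_from='B' u_to='MiB'
= -27/1048576
$ remeasure translate v='-118' u_from='F' u_to='C'
= -250/3
$ datewheel mhop n='-3'
= 2045-07-07
$ datewheel stepdays n='374'
= 2046-07-16
$ datewheel anchor d='1739-02-18'
= 1739-02-18
$ remeasure translate v='-1251' u_from='day' u_to='h'
= -30024
$ shelfsys listout p='/'
= [fla_ig/, getalo, lecreko_, toka/]


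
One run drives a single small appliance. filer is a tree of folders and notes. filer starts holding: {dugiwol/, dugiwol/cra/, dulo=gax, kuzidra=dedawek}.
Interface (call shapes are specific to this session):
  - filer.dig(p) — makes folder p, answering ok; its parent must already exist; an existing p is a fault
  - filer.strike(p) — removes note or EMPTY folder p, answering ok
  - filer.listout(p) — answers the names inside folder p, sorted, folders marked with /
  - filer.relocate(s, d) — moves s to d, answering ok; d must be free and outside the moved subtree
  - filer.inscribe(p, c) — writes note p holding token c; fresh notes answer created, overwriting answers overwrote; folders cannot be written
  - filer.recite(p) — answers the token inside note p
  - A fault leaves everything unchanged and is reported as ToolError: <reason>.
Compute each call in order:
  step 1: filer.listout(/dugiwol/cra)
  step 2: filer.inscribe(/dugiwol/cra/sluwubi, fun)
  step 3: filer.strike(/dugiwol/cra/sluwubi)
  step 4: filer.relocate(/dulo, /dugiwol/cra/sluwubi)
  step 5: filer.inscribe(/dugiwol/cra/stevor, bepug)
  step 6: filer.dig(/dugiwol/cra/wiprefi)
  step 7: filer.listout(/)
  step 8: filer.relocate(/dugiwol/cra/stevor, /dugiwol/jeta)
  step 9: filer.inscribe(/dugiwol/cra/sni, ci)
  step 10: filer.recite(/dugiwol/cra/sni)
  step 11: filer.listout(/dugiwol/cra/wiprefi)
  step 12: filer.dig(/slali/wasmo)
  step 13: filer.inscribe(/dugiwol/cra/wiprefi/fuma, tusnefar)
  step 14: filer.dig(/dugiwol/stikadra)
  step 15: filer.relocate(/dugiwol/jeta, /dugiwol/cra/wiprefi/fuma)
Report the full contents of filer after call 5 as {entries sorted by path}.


Answer: {dugiwol/, dugiwol/cra/, dugiwol/cra/sluwubi=gax, dugiwol/cra/stevor=bepug, kuzidra=dedawek}

Derivation:
Step: listout[p=/dugiwol/cra]
Result: []
Step: inscribe[p=/dugiwol/cra/sluwubi; c=fun]
Result: created
Step: strike[p=/dugiwol/cra/sluwubi]
Result: ok
Step: relocate[s=/dulo; d=/dugiwol/cra/sluwubi]
Result: ok
Step: inscribe[p=/dugiwol/cra/stevor; c=bepug]
Result: created
Step: dig[p=/dugiwol/cra/wiprefi]
Result: ok
Step: listout[p=/]
Result: [dugiwol/, kuzidra]
Step: relocate[s=/dugiwol/cra/stevor; d=/dugiwol/jeta]
Result: ok
Step: inscribe[p=/dugiwol/cra/sni; c=ci]
Result: created
Step: recite[p=/dugiwol/cra/sni]
Result: ci
Step: listout[p=/dugiwol/cra/wiprefi]
Result: []
Step: dig[p=/slali/wasmo]
Result: ToolError: no parent
Step: inscribe[p=/dugiwol/cra/wiprefi/fuma; c=tusnefar]
Result: created
Step: dig[p=/dugiwol/stikadra]
Result: ok
Step: relocate[s=/dugiwol/jeta; d=/dugiwol/cra/wiprefi/fuma]
Result: ToolError: exists


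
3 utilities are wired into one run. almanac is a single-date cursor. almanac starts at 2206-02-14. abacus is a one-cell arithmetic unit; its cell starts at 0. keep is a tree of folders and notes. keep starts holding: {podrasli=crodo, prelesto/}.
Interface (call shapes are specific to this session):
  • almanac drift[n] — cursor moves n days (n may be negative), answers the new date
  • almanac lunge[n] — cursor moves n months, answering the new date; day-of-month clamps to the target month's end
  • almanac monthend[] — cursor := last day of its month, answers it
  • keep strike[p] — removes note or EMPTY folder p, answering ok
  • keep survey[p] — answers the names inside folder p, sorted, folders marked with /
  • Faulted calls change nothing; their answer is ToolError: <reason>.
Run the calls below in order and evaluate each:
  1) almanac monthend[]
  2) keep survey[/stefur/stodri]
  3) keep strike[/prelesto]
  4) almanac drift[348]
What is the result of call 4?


Answer: 2207-02-11

Derivation:
CALL almanac monthend[]
RET  2206-02-28
CALL keep survey[p='/stefur/stodri']
RET  ToolError: not found
CALL keep strike[p='/prelesto']
RET  ok
CALL almanac drift[n='348']
RET  2207-02-11


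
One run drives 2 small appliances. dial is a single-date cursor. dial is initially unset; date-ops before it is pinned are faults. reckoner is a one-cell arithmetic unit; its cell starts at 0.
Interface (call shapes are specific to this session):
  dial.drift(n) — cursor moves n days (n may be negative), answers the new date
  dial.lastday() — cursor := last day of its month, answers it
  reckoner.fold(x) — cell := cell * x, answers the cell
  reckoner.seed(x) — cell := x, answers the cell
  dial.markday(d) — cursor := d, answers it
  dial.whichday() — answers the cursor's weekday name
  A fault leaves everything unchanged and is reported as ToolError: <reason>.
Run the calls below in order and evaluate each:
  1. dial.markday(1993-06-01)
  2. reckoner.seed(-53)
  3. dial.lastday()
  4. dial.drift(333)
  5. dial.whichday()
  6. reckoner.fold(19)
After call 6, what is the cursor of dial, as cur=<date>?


>> dial.markday(d: 1993-06-01)
<< 1993-06-01
>> reckoner.seed(x: -53)
<< -53
>> dial.lastday()
<< 1993-06-30
>> dial.drift(n: 333)
<< 1994-05-29
>> dial.whichday()
<< Sunday
>> reckoner.fold(x: 19)
<< -1007

Answer: cur=1994-05-29


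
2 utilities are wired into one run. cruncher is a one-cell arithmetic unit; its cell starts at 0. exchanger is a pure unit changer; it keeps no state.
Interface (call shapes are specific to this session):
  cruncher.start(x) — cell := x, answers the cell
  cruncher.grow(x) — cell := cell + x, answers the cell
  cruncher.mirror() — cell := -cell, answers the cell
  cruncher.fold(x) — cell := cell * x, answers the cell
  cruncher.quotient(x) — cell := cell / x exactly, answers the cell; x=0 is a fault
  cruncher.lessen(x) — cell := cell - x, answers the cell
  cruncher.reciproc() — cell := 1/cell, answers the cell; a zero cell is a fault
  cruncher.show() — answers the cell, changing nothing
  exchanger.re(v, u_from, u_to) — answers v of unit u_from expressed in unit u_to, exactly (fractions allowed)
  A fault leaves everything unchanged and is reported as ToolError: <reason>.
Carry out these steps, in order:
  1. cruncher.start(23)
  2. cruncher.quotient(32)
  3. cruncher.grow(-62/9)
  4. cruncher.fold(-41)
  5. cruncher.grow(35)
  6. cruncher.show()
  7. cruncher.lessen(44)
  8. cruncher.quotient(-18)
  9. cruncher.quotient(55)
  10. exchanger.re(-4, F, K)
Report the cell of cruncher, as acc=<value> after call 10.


Next I call cruncher.start with x=23, giving 23.
Using cruncher.quotient with x=32, which returns 23/32.
Now I run cruncher.grow with x=-62/9, giving -1777/288.
I invoke cruncher.fold with x=-41, and observe 72857/288.
Using cruncher.grow with x=35, — result: 82937/288.
Then cruncher.show(), and see 82937/288.
I call cruncher.lessen with x=44, → 70265/288.
Now I run cruncher.quotient with x=-18, giving -70265/5184.
Calling cruncher.quotient with x=55, — result: -14053/57024.
I call exchanger.re with v=-4, u_from=F, u_to=K, yielding 5063/20.

Answer: acc=-14053/57024


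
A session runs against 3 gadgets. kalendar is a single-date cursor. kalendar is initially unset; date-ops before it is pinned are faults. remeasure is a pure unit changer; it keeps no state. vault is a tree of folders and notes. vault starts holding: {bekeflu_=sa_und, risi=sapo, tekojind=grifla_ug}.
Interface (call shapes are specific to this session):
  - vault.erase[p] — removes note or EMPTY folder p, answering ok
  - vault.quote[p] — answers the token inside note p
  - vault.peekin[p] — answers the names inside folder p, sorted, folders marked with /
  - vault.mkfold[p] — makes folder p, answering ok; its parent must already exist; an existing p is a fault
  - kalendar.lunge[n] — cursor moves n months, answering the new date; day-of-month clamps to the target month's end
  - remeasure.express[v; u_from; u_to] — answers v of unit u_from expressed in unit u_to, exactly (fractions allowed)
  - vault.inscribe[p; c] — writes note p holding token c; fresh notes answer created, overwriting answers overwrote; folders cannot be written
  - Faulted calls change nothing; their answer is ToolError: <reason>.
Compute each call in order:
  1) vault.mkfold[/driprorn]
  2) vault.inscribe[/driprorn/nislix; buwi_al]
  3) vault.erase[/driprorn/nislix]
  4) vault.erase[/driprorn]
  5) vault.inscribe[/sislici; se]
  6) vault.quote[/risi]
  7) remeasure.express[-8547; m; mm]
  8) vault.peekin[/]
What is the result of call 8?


# vault.mkfold(p→/driprorn) : ok
# vault.inscribe(p→/driprorn/nislix, c→buwi_al) : created
# vault.erase(p→/driprorn/nislix) : ok
# vault.erase(p→/driprorn) : ok
# vault.inscribe(p→/sislici, c→se) : created
# vault.quote(p→/risi) : sapo
# remeasure.express(v→-8547, u_from→m, u_to→mm) : -8547000
# vault.peekin(p→/) : [bekeflu_, risi, sislici, tekojind]

Answer: [bekeflu_, risi, sislici, tekojind]


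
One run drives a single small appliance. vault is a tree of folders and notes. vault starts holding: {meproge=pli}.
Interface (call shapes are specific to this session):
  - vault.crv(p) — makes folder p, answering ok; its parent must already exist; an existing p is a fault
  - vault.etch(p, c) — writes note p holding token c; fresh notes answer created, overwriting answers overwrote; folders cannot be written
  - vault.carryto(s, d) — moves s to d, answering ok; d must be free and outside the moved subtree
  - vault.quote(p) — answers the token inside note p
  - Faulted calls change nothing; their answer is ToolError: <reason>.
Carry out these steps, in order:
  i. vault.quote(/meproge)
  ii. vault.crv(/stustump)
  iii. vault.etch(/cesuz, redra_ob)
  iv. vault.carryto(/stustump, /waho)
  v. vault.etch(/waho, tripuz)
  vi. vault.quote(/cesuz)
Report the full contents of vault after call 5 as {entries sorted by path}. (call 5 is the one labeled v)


>> vault.quote(p→/meproge)
<< pli
>> vault.crv(p→/stustump)
<< ok
>> vault.etch(p→/cesuz, c→redra_ob)
<< created
>> vault.carryto(s→/stustump, d→/waho)
<< ok
>> vault.etch(p→/waho, c→tripuz)
<< ToolError: is a directory
>> vault.quote(p→/cesuz)
<< redra_ob

Answer: {cesuz=redra_ob, meproge=pli, waho/}


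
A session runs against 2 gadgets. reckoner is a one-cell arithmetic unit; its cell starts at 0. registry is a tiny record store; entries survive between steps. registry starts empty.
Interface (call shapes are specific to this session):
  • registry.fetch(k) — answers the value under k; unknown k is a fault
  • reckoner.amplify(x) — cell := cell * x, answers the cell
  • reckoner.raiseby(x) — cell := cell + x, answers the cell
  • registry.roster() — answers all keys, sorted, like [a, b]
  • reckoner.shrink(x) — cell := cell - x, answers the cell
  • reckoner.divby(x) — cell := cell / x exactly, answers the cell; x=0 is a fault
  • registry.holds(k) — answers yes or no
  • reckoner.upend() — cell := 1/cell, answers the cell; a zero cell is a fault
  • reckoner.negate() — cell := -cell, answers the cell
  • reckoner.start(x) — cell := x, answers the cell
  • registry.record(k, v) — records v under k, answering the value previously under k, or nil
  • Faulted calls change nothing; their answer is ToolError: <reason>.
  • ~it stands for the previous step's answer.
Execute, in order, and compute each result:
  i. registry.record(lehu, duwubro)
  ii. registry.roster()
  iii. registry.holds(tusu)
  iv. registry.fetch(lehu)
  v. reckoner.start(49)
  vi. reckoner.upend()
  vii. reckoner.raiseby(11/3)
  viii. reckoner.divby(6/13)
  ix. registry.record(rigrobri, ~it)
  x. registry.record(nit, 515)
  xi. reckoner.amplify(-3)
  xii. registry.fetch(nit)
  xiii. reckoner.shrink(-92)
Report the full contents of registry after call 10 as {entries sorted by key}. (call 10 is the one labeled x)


$ registry.record k→lehu v→duwubro
  nil
$ registry.roster
  [lehu]
$ registry.holds k→tusu
  no
$ registry.fetch k→lehu
  duwubro
$ reckoner.start x→49
  49
$ reckoner.upend
  1/49
$ reckoner.raiseby x→11/3
  542/147
$ reckoner.divby x→6/13
  3523/441
$ registry.record k→rigrobri v→~it
  nil
$ registry.record k→nit v→515
  nil
$ reckoner.amplify x→-3
  -3523/147
$ registry.fetch k→nit
  515
$ reckoner.shrink x→-92
  10001/147

Answer: {lehu=duwubro, nit=515, rigrobri=3523/441}


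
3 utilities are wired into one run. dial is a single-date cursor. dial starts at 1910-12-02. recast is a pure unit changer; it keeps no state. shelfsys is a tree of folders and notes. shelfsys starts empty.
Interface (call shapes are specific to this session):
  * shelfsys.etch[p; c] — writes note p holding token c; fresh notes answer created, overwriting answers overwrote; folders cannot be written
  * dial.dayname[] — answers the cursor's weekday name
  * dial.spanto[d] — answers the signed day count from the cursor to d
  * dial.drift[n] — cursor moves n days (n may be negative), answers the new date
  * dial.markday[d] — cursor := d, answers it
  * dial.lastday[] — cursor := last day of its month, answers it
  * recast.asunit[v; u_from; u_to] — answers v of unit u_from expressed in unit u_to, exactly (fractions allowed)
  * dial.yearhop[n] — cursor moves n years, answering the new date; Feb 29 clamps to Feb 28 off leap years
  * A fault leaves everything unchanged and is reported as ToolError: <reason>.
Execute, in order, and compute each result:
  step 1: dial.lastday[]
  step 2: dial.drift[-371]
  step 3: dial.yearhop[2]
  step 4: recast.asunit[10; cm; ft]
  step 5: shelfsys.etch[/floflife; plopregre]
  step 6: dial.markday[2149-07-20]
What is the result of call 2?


>>> dial.lastday
:: 1910-12-31
>>> dial.drift -371
:: 1909-12-25
>>> dial.yearhop 2
:: 1911-12-25
>>> recast.asunit 10 cm ft
:: 125/381
>>> shelfsys.etch /floflife plopregre
:: created
>>> dial.markday 2149-07-20
:: 2149-07-20

Answer: 1909-12-25


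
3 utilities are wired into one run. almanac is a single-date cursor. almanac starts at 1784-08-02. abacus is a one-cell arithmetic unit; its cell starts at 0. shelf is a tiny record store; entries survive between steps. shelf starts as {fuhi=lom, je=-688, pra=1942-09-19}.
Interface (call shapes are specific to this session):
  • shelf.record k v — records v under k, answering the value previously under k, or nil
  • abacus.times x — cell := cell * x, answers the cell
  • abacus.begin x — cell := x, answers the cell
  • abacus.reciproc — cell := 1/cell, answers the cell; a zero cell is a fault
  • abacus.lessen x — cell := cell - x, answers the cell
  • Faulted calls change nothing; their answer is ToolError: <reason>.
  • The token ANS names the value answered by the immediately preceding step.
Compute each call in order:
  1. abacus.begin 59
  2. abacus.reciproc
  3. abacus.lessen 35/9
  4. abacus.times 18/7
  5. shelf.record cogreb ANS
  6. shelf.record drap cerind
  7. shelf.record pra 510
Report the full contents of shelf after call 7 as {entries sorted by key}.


-> abacus.begin(x: 59)
<- 59
-> abacus.reciproc()
<- 1/59
-> abacus.lessen(x: 35/9)
<- -2056/531
-> abacus.times(x: 18/7)
<- -4112/413
-> shelf.record(k: cogreb, v: ANS)
<- nil
-> shelf.record(k: drap, v: cerind)
<- nil
-> shelf.record(k: pra, v: 510)
<- 1942-09-19

Answer: {cogreb=-4112/413, drap=cerind, fuhi=lom, je=-688, pra=510}


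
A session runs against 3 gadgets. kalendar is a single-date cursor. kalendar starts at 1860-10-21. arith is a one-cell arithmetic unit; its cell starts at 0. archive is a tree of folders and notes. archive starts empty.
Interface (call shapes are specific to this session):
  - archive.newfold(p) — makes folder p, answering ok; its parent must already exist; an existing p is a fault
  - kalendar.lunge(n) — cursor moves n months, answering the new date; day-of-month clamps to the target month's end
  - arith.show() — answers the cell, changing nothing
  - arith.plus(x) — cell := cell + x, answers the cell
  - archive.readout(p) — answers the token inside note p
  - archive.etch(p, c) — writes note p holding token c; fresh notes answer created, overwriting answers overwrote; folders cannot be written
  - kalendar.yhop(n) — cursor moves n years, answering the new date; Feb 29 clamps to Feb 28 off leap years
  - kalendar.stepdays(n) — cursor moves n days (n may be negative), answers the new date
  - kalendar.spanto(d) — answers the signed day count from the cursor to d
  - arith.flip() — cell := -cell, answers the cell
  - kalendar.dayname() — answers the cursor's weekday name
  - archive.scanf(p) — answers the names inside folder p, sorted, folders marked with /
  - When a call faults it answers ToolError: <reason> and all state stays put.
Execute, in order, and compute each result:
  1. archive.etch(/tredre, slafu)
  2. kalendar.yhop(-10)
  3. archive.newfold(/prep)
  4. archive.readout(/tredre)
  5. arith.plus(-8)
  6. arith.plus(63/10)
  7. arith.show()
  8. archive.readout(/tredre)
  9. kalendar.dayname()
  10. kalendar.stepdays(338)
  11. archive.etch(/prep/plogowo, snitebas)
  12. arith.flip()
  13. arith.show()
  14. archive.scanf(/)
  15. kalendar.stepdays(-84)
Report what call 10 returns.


Answer: 1851-09-24

Derivation:
Step: archive.etch[p→/tredre; c→slafu]
Result: created
Step: kalendar.yhop[n→-10]
Result: 1850-10-21
Step: archive.newfold[p→/prep]
Result: ok
Step: archive.readout[p→/tredre]
Result: slafu
Step: arith.plus[x→-8]
Result: -8
Step: arith.plus[x→63/10]
Result: -17/10
Step: arith.show[]
Result: -17/10
Step: archive.readout[p→/tredre]
Result: slafu
Step: kalendar.dayname[]
Result: Monday
Step: kalendar.stepdays[n→338]
Result: 1851-09-24
Step: archive.etch[p→/prep/plogowo; c→snitebas]
Result: created
Step: arith.flip[]
Result: 17/10
Step: arith.show[]
Result: 17/10
Step: archive.scanf[p→/]
Result: [prep/, tredre]
Step: kalendar.stepdays[n→-84]
Result: 1851-07-02
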